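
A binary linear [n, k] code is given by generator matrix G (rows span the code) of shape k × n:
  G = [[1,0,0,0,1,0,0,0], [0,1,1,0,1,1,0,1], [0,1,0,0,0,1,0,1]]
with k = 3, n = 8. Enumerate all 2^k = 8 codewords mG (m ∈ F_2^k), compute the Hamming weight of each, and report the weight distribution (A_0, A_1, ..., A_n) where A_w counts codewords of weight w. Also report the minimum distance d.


Weight distribution: A_0 = 1, A_2 = 3, A_3 = 1, A_5 = 3. Minimum distance d = 2.

Enumerate all 2^3 = 8 messages m ∈ F_2^3.
For each, compute codeword c = mG in F_2^8, then tally its weight.
  m = 000 → c = 00000000, weight = 0.
  m = 100 → c = 10001000, weight = 2.
  m = 010 → c = 01101101, weight = 5.
  m = 110 → c = 11100101, weight = 5.
  m = 001 → c = 01000101, weight = 3.
  m = 101 → c = 11001101, weight = 5.
  m = 011 → c = 00101000, weight = 2.
  m = 111 → c = 10100000, weight = 2.
Tally weights:
  weight 0: 1 codewords.
  weight 2: 3 codewords.
  weight 3: 1 codewords.
  weight 5: 3 codewords.
Minimum distance d = smallest w > 0 with A_w > 0 = 2.
Sanity: Σ A_w = 8 = 2^3 = 8 ✓.


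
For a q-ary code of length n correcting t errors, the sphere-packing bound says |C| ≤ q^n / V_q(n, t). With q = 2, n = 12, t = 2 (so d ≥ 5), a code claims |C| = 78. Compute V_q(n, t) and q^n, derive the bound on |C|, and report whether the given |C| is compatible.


V_q(n, t) = 79, q^n = 4096, Hamming bound = 51, |C| = 78 > bound (violated).

Step 1: Compute V_q(n, t) = Σ_{j=0}^2 C(n, j) (q−1)^j.
  j = 0: C(12,0)·(1)^0 = 1·1 = 1.
  j = 1: C(12,1)·(1)^1 = 12·1 = 12.
  j = 2: C(12,2)·(1)^2 = 66·1 = 66.
  V_q(n, t) = 1 + 12 + 66 = 79.
Step 2: q^n = 2^12 = 4096.
Step 3: Hamming bound ⌊q^n / V_q(n,t)⌋ = ⌊4096/79⌋ = 51.
Step 4: Compare |C| = 78 to 51: violated.
The claimed |C| lies above the Hamming bound, so no 2-ary code of length 12 with d ≥ 5 can have 78 codewords.


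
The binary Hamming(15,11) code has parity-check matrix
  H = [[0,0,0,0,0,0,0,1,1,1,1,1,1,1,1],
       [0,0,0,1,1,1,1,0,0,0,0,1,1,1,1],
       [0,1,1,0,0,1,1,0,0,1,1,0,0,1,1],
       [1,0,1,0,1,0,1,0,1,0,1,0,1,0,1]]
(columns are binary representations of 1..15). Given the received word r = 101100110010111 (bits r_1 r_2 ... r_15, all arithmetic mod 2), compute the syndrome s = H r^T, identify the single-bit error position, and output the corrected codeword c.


s = (1, 1, 1, 0)^T, error position = 14, corrected codeword c = 101100110010101

Compute s = H r^T mod 2 one row at a time:
  s_1 = 1 + 0 + 0 + 1 + 0 + 1 + 1 + 1 = 5 ≡ 1 (mod 2).
  s_2 = 1 + 0 + 0 + 1 + 0 + 1 + 1 + 1 = 5 ≡ 1 (mod 2).
  s_3 = 0 + 1 + 0 + 1 + 0 + 1 + 1 + 1 = 5 ≡ 1 (mod 2).
  s_4 = 1 + 1 + 0 + 1 + 0 + 1 + 1 + 1 = 6 ≡ 0 (mod 2).
s = (1, 1, 1, 0)^T — this equals column 14 of H (binary 1110), so error is at position 14.
Correct: flip bit 14 of r = 101100110010111 to get c = 101100110010101.


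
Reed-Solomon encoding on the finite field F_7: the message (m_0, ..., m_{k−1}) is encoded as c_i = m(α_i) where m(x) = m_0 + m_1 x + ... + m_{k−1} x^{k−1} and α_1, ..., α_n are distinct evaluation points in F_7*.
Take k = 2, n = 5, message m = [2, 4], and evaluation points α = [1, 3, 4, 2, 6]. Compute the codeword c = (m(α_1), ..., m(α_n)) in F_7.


c = [6, 0, 4, 3, 5]

Message polynomial: m(x) = 2 + 4·x (mod 7).
For each evaluation point α_i, compute m(α_i) mod 7:
  α_1 = 1: Horner steps 4 → 6, so m(1) = 6.
  α_2 = 3: Horner steps 4 → 0, so m(3) = 0.
  α_3 = 4: Horner steps 4 → 4, so m(4) = 4.
  α_4 = 2: Horner steps 4 → 3, so m(2) = 3.
  α_5 = 6: Horner steps 4 → 5, so m(6) = 5.
Codeword c = [6, 0, 4, 3, 5] ∈ F_7^5.


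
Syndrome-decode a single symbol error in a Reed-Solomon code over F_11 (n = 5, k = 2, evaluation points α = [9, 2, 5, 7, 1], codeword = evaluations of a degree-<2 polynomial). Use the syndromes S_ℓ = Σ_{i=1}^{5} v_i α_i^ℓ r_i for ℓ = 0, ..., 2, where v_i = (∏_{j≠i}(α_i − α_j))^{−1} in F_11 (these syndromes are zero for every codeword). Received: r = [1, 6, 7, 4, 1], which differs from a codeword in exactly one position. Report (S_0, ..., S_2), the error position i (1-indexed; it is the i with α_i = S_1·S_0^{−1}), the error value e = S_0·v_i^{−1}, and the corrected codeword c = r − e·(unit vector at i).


S = (2, 2, 2), error at position 5, error magnitude e = 10, c = [1, 6, 7, 4, 2].

Step 1: column multipliers v_i = (∏_{j≠i}(α_i − α_j))^{−1} mod 11.
  i = 1 (α = 9): (9−2)(9−5)(9−7)(9−1) = 7·4·2·8 = 448 ≡ 8, so v_1 = 8^{−1} = 7 (mod 11).
  i = 2 (α = 2): (2−9)(2−5)(2−7)(2−1) = (−7)·(−3)·(−5)·1 = −105 ≡ 5, so v_2 = 5^{−1} = 9 (mod 11).
  i = 3 (α = 5): (5−9)(5−2)(5−7)(5−1) = (−4)·3·(−2)·4 = 96 ≡ 8, so v_3 = 8^{−1} = 7 (mod 11).
  i = 4 (α = 7): (7−9)(7−2)(7−5)(7−1) = (−2)·5·2·6 = −120 ≡ 1, so v_4 = 1^{−1} = 1 (mod 11).
  i = 5 (α = 1): (1−9)(1−2)(1−5)(1−7) = (−8)·(−1)·(−4)·(−6) = 192 ≡ 5, so v_5 = 5^{−1} = 9 (mod 11).
  v = [7, 9, 7, 1, 9].
Step 2: syndromes of r = [1, 6, 7, 4, 1] (all sums mod 11).
  S_0 = Σ v_i r_i = 7·1 + 9·6 + 7·7 + 1·4 + 9·1 = 123 ≡ 2.
  S_1 = Σ v_i α_i r_i = 7·9·1 + 9·2·6 + 7·5·7 + 1·7·4 + 9·1·1 = 453 ≡ 2.
  α_i^2 mod 11 = [4, 4, 3, 5, 1].
  S_2 = Σ v_i α_i^2 r_i = 7·4·1 + 9·4·6 + 7·3·7 + 1·5·4 + 9·1·1 = 420 ≡ 2.
  S = (2, 2, 2) ≠ 0, so r is not a codeword (an error is present).
Step 3: locate the error. For a single error e at position i, S_ℓ = v_i·e·α_i^ℓ, so α_err = S_1/S_0.
  S_0^{−1} = 2^{−1} = 6 (mod 11), so α_err = 2·6 = 12 ≡ 1 = α_5. Error position i = 5.
  Consistency check: S_2/S_1 = 2·6 = 12 ≡ 1 = α_err ✓ (single-error assumption holds).
Step 4: error magnitude e = S_0/v_5 = S_0·∏_{j≠5}(α_5 − α_j) = 2·5 = 10 ≡ 10 (mod 11).
Step 5: correct position 5: c_5 = r_5 − e = 1 − 10 ≡ 2 (mod 11). Hence c = [1, 6, 7, 4, 2].
  Check: interpolating c through the α_i gives m(x) = 9 + 4·x (degree < 2) with m(α_i) = c_i for every i, so c is indeed a codeword.


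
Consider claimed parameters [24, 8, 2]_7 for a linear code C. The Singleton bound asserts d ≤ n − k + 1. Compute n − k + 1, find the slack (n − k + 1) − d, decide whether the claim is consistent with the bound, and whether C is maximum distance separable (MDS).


Singleton RHS = n − k + 1 = 17, slack = 15, bound satisfied, not MDS.

Singleton bound: d ≤ n − k + 1.
Here n = 24, k = 8, so n − k + 1 = 17.
Given d = 2, check d ≤ 17: YES.
Slack = (n − k + 1) − d = 15.
The code is NOT MDS (slack = 15 > 0).
Description: the claimed parameters are [24, 8, 2]_7; such a code would be non-MDS.


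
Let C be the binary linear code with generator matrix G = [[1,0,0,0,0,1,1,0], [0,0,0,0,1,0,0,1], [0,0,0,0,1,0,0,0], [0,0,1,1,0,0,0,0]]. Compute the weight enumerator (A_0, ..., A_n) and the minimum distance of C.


Weight distribution: A_0 = 1, A_1 = 2, A_2 = 2, A_3 = 3, A_4 = 3, A_5 = 2, A_6 = 2, A_7 = 1. Minimum distance d = 1.

Enumerate all 2^4 = 16 messages m ∈ F_2^4.
For each, compute codeword c = mG in F_2^8, then tally its weight.
  m = 0000 → c = 00000000, weight = 0.
  m = 1000 → c = 10000110, weight = 3.
  m = 0100 → c = 00001001, weight = 2.
  m = 1100 → c = 10001111, weight = 5.
  m = 0010 → c = 00001000, weight = 1.
  m = 1010 → c = 10001110, weight = 4.
  m = 0110 → c = 00000001, weight = 1.
  m = 1110 → c = 10000111, weight = 4.
  m = 0001 → c = 00110000, weight = 2.
  m = 1001 → c = 10110110, weight = 5.
  m = 0101 → c = 00111001, weight = 4.
  m = 1101 → c = 10111111, weight = 7.
  m = 0011 → c = 00111000, weight = 3.
  m = 1011 → c = 10111110, weight = 6.
  m = 0111 → c = 00110001, weight = 3.
  m = 1111 → c = 10110111, weight = 6.
Tally weights:
  weight 0: 1 codewords.
  weight 1: 2 codewords.
  weight 2: 2 codewords.
  weight 3: 3 codewords.
  weight 4: 3 codewords.
  weight 5: 2 codewords.
  weight 6: 2 codewords.
  weight 7: 1 codewords.
Minimum distance d = smallest w > 0 with A_w > 0 = 1.
Sanity: Σ A_w = 16 = 2^4 = 16 ✓.


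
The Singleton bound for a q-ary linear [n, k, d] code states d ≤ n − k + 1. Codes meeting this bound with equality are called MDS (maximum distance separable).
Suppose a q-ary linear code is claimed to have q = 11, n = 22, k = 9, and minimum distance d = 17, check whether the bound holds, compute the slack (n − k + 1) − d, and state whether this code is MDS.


Singleton RHS = n − k + 1 = 14, slack = -3, bound violated (no such code; not MDS).

Singleton bound: d ≤ n − k + 1.
Here n = 22, k = 9, so n − k + 1 = 14.
Given d = 17, check d ≤ 14: NO.
Slack = (n − k + 1) − d = -3.
The slack is negative: d = 17 exceeds n − k + 1 = 14 by 3, so the Singleton bound is violated and no linear [22, 9, 17]_11 code can exist. In particular it is not MDS (MDS requires d = n − k + 1 exactly).
Description: the claimed parameters are [22, 9, 17]_11; such a code would be impossible (violates the Singleton bound).


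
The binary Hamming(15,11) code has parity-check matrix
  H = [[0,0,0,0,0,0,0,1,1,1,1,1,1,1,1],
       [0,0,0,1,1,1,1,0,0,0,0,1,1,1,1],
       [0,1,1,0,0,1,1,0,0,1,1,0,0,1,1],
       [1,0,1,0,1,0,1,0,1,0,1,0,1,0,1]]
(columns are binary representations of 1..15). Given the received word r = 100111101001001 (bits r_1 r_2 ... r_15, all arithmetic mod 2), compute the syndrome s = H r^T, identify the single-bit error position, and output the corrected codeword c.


s = (1, 0, 1, 1)^T, error position = 11, corrected codeword c = 100111101011001

Compute s = H r^T mod 2 one row at a time:
  s_1 = 0 + 1 + 0 + 0 + 1 + 0 + 0 + 1 = 3 ≡ 1 (mod 2).
  s_2 = 1 + 1 + 1 + 1 + 1 + 0 + 0 + 1 = 6 ≡ 0 (mod 2).
  s_3 = 0 + 0 + 1 + 1 + 0 + 0 + 0 + 1 = 3 ≡ 1 (mod 2).
  s_4 = 1 + 0 + 1 + 1 + 1 + 0 + 0 + 1 = 5 ≡ 1 (mod 2).
s = (1, 0, 1, 1)^T — this equals column 11 of H (binary 1011), so error is at position 11.
Correct: flip bit 11 of r = 100111101001001 to get c = 100111101011001.


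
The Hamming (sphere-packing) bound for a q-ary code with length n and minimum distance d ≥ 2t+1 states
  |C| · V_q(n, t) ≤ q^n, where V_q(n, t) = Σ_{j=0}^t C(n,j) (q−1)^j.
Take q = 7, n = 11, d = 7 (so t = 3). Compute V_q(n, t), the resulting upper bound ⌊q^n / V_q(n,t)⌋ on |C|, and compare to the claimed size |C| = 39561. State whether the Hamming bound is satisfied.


V_q(n, t) = 37687, q^n = 1977326743, Hamming bound = 52467, |C| = 39561 ≤ bound (satisfied).

Step 1: Compute V_q(n, t) = Σ_{j=0}^3 C(n, j) (q−1)^j.
  j = 0: C(11,0)·(6)^0 = 1·1 = 1.
  j = 1: C(11,1)·(6)^1 = 11·6 = 66.
  j = 2: C(11,2)·(6)^2 = 55·36 = 1980.
  j = 3: C(11,3)·(6)^3 = 165·216 = 35640.
  V_q(n, t) = 1 + 66 + 1980 + 35640 = 37687.
Step 2: q^n = 7^11 = 1977326743.
Step 3: Hamming bound ⌊q^n / V_q(n,t)⌋ = ⌊1977326743/37687⌋ = 52467.
Step 4: Compare |C| = 39561 to 52467: satisfied.
The claimed |C| lies below the Hamming bound.


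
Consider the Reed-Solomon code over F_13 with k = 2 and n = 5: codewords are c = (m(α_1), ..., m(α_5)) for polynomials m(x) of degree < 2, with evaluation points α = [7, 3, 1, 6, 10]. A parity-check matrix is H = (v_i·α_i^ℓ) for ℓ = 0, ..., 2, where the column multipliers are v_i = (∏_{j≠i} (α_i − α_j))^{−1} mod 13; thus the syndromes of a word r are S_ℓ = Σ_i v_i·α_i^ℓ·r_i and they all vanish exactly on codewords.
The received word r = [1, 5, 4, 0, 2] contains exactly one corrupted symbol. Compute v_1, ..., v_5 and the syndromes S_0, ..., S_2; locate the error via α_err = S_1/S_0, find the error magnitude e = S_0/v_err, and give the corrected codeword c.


S = (12, 6, 3), error at position 1, error magnitude e = 7, c = [7, 5, 4, 0, 2].

Step 1: column multipliers v_i = (∏_{j≠i}(α_i − α_j))^{−1} mod 13.
  i = 1 (α = 7): (7−3)(7−1)(7−6)(7−10) = 4·6·1·(−3) = −72 ≡ 6, so v_1 = 6^{−1} = 11 (mod 13).
  i = 2 (α = 3): (3−7)(3−1)(3−6)(3−10) = (−4)·2·(−3)·(−7) = −168 ≡ 1, so v_2 = 1^{−1} = 1 (mod 13).
  i = 3 (α = 1): (1−7)(1−3)(1−6)(1−10) = (−6)·(−2)·(−5)·(−9) = 540 ≡ 7, so v_3 = 7^{−1} = 2 (mod 13).
  i = 4 (α = 6): (6−7)(6−3)(6−1)(6−10) = (−1)·3·5·(−4) = 60 ≡ 8, so v_4 = 8^{−1} = 5 (mod 13).
  i = 5 (α = 10): (10−7)(10−3)(10−1)(10−6) = 3·7·9·4 = 756 ≡ 2, so v_5 = 2^{−1} = 7 (mod 13).
  v = [11, 1, 2, 5, 7].
Step 2: syndromes of r = [1, 5, 4, 0, 2] (all sums mod 13).
  S_0 = Σ v_i r_i = 11·1 + 1·5 + 2·4 + 5·0 + 7·2 = 38 ≡ 12.
  S_1 = Σ v_i α_i r_i = 11·7·1 + 1·3·5 + 2·1·4 + 5·6·0 + 7·10·2 = 240 ≡ 6.
  α_i^2 mod 13 = [10, 9, 1, 10, 9].
  S_2 = Σ v_i α_i^2 r_i = 11·10·1 + 1·9·5 + 2·1·4 + 5·10·0 + 7·9·2 = 289 ≡ 3.
  S = (12, 6, 3) ≠ 0, so r is not a codeword (an error is present).
Step 3: locate the error. For a single error e at position i, S_ℓ = v_i·e·α_i^ℓ, so α_err = S_1/S_0.
  S_0^{−1} = 12^{−1} = 12 (mod 13), so α_err = 6·12 = 72 ≡ 7 = α_1. Error position i = 1.
  Consistency check: S_2/S_1 = 3·11 = 33 ≡ 7 = α_err ✓ (single-error assumption holds).
Step 4: error magnitude e = S_0/v_1 = S_0·∏_{j≠1}(α_1 − α_j) = 12·6 = 72 ≡ 7 (mod 13).
Step 5: correct position 1: c_1 = r_1 − e = 1 − 7 ≡ 7 (mod 13). Hence c = [7, 5, 4, 0, 2].
  Check: interpolating c through the α_i gives m(x) = 10 + 7·x (degree < 2) with m(α_i) = c_i for every i, so c is indeed a codeword.


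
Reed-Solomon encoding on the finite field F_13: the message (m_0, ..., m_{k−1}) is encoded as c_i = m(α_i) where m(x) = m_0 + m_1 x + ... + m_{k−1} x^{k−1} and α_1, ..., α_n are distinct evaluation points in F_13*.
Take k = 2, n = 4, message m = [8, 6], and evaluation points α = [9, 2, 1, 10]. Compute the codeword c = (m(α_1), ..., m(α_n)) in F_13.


c = [10, 7, 1, 3]

Message polynomial: m(x) = 8 + 6·x (mod 13).
For each evaluation point α_i, compute m(α_i) mod 13:
  α_1 = 9: Horner steps 6 → 10, so m(9) = 10.
  α_2 = 2: Horner steps 6 → 7, so m(2) = 7.
  α_3 = 1: Horner steps 6 → 1, so m(1) = 1.
  α_4 = 10: Horner steps 6 → 3, so m(10) = 3.
Codeword c = [10, 7, 1, 3] ∈ F_13^4.


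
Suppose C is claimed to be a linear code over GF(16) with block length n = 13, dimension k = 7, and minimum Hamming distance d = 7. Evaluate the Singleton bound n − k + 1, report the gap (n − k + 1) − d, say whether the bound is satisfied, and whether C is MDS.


Singleton RHS = n − k + 1 = 7, slack = 0, bound satisfied, MDS.

Singleton bound: d ≤ n − k + 1.
Here n = 13, k = 7, so n − k + 1 = 7.
Given d = 7, check d ≤ 7: YES.
Slack = (n − k + 1) − d = 0.
The code is MDS (slack = 0).
Description: the claimed parameters are [13, 7, 7]_16; such a code would be MDS (meets Singleton bound).


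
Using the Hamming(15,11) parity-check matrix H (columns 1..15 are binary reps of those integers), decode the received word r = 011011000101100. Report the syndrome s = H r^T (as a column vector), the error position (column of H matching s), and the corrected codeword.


s = (1, 0, 0, 1)^T, error position = 9, corrected codeword c = 011011001101100

Compute s = H r^T mod 2 one row at a time:
  s_1 = 0 + 0 + 1 + 0 + 1 + 1 + 0 + 0 = 3 ≡ 1 (mod 2).
  s_2 = 0 + 1 + 1 + 0 + 1 + 1 + 0 + 0 = 4 ≡ 0 (mod 2).
  s_3 = 1 + 1 + 1 + 0 + 1 + 0 + 0 + 0 = 4 ≡ 0 (mod 2).
  s_4 = 0 + 1 + 1 + 0 + 0 + 0 + 1 + 0 = 3 ≡ 1 (mod 2).
s = (1, 0, 0, 1)^T — this equals column 9 of H (binary 1001), so error is at position 9.
Correct: flip bit 9 of r = 011011000101100 to get c = 011011001101100.


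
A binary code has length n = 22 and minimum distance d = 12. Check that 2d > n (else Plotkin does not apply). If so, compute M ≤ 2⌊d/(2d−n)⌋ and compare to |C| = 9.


Plotkin bound M ≤ 12; given |C| = 9 ≤ bound (satisfied).

Check applicability: 2d = 24, n = 22.
2d − n = 2 > 0, so Plotkin applies.
Compute d/(2d−n) = 12/2 ≈ 6.0000.
⌊d/(2d−n)⌋ = 6.
Plotkin bound: M ≤ 2·6 = 12.
Given |C| = 9, check: satisfied.
This |C| is below the Plotkin bound.


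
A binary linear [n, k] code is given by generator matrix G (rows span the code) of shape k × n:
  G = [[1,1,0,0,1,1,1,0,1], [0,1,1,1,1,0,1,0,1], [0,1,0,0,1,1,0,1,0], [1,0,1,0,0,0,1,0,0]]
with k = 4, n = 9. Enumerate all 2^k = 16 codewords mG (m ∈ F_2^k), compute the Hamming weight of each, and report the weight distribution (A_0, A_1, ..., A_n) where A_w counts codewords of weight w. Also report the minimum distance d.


Weight distribution: A_0 = 1, A_3 = 3, A_4 = 3, A_5 = 4, A_6 = 4, A_7 = 1. Minimum distance d = 3.

Enumerate all 2^4 = 16 messages m ∈ F_2^4.
For each, compute codeword c = mG in F_2^9, then tally its weight.
  m = 0000 → c = 000000000, weight = 0.
  m = 1000 → c = 110011101, weight = 6.
  m = 0100 → c = 011110101, weight = 6.
  m = 1100 → c = 101101000, weight = 4.
  m = 0010 → c = 010011010, weight = 4.
  m = 1010 → c = 100000111, weight = 4.
  m = 0110 → c = 001101111, weight = 6.
  m = 1110 → c = 111110010, weight = 6.
  m = 0001 → c = 101000100, weight = 3.
  m = 1001 → c = 011011001, weight = 5.
  m = 0101 → c = 110110001, weight = 5.
  m = 1101 → c = 000101100, weight = 3.
  m = 0011 → c = 111011110, weight = 7.
  m = 1011 → c = 001000011, weight = 3.
  m = 0111 → c = 100101011, weight = 5.
  m = 1111 → c = 010110110, weight = 5.
Tally weights:
  weight 0: 1 codewords.
  weight 3: 3 codewords.
  weight 4: 3 codewords.
  weight 5: 4 codewords.
  weight 6: 4 codewords.
  weight 7: 1 codewords.
Minimum distance d = smallest w > 0 with A_w > 0 = 3.
Sanity: Σ A_w = 16 = 2^4 = 16 ✓.


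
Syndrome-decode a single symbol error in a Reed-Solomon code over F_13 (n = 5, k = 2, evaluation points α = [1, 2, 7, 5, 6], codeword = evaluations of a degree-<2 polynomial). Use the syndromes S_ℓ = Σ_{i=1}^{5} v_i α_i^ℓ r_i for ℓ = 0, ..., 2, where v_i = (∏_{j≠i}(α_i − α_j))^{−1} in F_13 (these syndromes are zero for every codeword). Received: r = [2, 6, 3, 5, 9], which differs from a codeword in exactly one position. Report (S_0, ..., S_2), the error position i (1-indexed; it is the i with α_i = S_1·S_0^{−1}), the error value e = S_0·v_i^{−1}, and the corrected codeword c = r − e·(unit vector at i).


S = (2, 1, 7), error at position 3, error magnitude e = 3, c = [2, 6, 0, 5, 9].

Step 1: column multipliers v_i = (∏_{j≠i}(α_i − α_j))^{−1} mod 13.
  i = 1 (α = 1): (1−2)(1−7)(1−5)(1−6) = (−1)·(−6)·(−4)·(−5) = 120 ≡ 3, so v_1 = 3^{−1} = 9 (mod 13).
  i = 2 (α = 2): (2−1)(2−7)(2−5)(2−6) = 1·(−5)·(−3)·(−4) = −60 ≡ 5, so v_2 = 5^{−1} = 8 (mod 13).
  i = 3 (α = 7): (7−1)(7−2)(7−5)(7−6) = 6·5·2·1 = 60 ≡ 8, so v_3 = 8^{−1} = 5 (mod 13).
  i = 4 (α = 5): (5−1)(5−2)(5−7)(5−6) = 4·3·(−2)·(−1) = 24 ≡ 11, so v_4 = 11^{−1} = 6 (mod 13).
  i = 5 (α = 6): (6−1)(6−2)(6−7)(6−5) = 5·4·(−1)·1 = −20 ≡ 6, so v_5 = 6^{−1} = 11 (mod 13).
  v = [9, 8, 5, 6, 11].
Step 2: syndromes of r = [2, 6, 3, 5, 9] (all sums mod 13).
  S_0 = Σ v_i r_i = 9·2 + 8·6 + 5·3 + 6·5 + 11·9 = 210 ≡ 2.
  S_1 = Σ v_i α_i r_i = 9·1·2 + 8·2·6 + 5·7·3 + 6·5·5 + 11·6·9 = 963 ≡ 1.
  α_i^2 mod 13 = [1, 4, 10, 12, 10].
  S_2 = Σ v_i α_i^2 r_i = 9·1·2 + 8·4·6 + 5·10·3 + 6·12·5 + 11·10·9 = 1710 ≡ 7.
  S = (2, 1, 7) ≠ 0, so r is not a codeword (an error is present).
Step 3: locate the error. For a single error e at position i, S_ℓ = v_i·e·α_i^ℓ, so α_err = S_1/S_0.
  S_0^{−1} = 2^{−1} = 7 (mod 13), so α_err = 1·7 = 7 ≡ 7 = α_3. Error position i = 3.
  Consistency check: S_2/S_1 = 7·1 = 7 ≡ 7 = α_err ✓ (single-error assumption holds).
Step 4: error magnitude e = S_0/v_3 = S_0·∏_{j≠3}(α_3 − α_j) = 2·8 = 16 ≡ 3 (mod 13).
Step 5: correct position 3: c_3 = r_3 − e = 3 − 3 ≡ 0 (mod 13). Hence c = [2, 6, 0, 5, 9].
  Check: interpolating c through the α_i gives m(x) = 11 + 4·x (degree < 2) with m(α_i) = c_i for every i, so c is indeed a codeword.


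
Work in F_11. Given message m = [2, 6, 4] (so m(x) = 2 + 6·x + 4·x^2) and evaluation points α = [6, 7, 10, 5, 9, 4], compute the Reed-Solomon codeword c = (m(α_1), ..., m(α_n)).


c = [6, 9, 0, 0, 6, 2]

Message polynomial: m(x) = 2 + 6·x + 4·x^2 (mod 11).
For each evaluation point α_i, compute m(α_i) mod 11:
  α_1 = 6: Horner steps 4 → 8 → 6, so m(6) = 6.
  α_2 = 7: Horner steps 4 → 1 → 9, so m(7) = 9.
  α_3 = 10: Horner steps 4 → 2 → 0, so m(10) = 0.
  α_4 = 5: Horner steps 4 → 4 → 0, so m(5) = 0.
  α_5 = 9: Horner steps 4 → 9 → 6, so m(9) = 6.
  α_6 = 4: Horner steps 4 → 0 → 2, so m(4) = 2.
Codeword c = [6, 9, 0, 0, 6, 2] ∈ F_11^6.


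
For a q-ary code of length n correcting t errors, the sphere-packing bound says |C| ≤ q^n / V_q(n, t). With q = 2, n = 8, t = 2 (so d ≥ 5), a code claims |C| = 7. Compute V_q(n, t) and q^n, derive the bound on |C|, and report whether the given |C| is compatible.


V_q(n, t) = 37, q^n = 256, Hamming bound = 6, |C| = 7 > bound (violated).

Step 1: Compute V_q(n, t) = Σ_{j=0}^2 C(n, j) (q−1)^j.
  j = 0: C(8,0)·(1)^0 = 1·1 = 1.
  j = 1: C(8,1)·(1)^1 = 8·1 = 8.
  j = 2: C(8,2)·(1)^2 = 28·1 = 28.
  V_q(n, t) = 1 + 8 + 28 = 37.
Step 2: q^n = 2^8 = 256.
Step 3: Hamming bound ⌊q^n / V_q(n,t)⌋ = ⌊256/37⌋ = 6.
Step 4: Compare |C| = 7 to 6: violated.
The claimed |C| lies above the Hamming bound, so no 2-ary code of length 8 with d ≥ 5 can have 7 codewords.


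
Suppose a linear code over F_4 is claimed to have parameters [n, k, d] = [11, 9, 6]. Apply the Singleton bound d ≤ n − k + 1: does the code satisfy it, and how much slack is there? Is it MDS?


Singleton RHS = n − k + 1 = 3, slack = -3, bound violated (no such code; not MDS).

Singleton bound: d ≤ n − k + 1.
Here n = 11, k = 9, so n − k + 1 = 3.
Given d = 6, check d ≤ 3: NO.
Slack = (n − k + 1) − d = -3.
The slack is negative: d = 6 exceeds n − k + 1 = 3 by 3, so the Singleton bound is violated and no linear [11, 9, 6]_4 code can exist. In particular it is not MDS (MDS requires d = n − k + 1 exactly).
Description: the claimed parameters are [11, 9, 6]_4; such a code would be impossible (violates the Singleton bound).


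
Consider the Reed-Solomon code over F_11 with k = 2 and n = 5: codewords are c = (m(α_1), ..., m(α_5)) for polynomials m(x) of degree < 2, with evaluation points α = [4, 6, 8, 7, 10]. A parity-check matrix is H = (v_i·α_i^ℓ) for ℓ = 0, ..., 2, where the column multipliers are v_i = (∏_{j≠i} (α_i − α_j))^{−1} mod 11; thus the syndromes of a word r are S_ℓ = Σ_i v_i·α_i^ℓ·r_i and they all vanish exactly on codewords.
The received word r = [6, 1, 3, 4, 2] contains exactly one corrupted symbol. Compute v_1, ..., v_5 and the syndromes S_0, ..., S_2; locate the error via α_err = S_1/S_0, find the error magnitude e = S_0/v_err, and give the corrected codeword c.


S = (3, 2, 5), error at position 3, error magnitude e = 7, c = [6, 1, 7, 4, 2].

Step 1: column multipliers v_i = (∏_{j≠i}(α_i − α_j))^{−1} mod 11.
  i = 1 (α = 4): (4−6)(4−8)(4−7)(4−10) = (−2)·(−4)·(−3)·(−6) = 144 ≡ 1, so v_1 = 1^{−1} = 1 (mod 11).
  i = 2 (α = 6): (6−4)(6−8)(6−7)(6−10) = 2·(−2)·(−1)·(−4) = −16 ≡ 6, so v_2 = 6^{−1} = 2 (mod 11).
  i = 3 (α = 8): (8−4)(8−6)(8−7)(8−10) = 4·2·1·(−2) = −16 ≡ 6, so v_3 = 6^{−1} = 2 (mod 11).
  i = 4 (α = 7): (7−4)(7−6)(7−8)(7−10) = 3·1·(−1)·(−3) = 9 ≡ 9, so v_4 = 9^{−1} = 5 (mod 11).
  i = 5 (α = 10): (10−4)(10−6)(10−8)(10−7) = 6·4·2·3 = 144 ≡ 1, so v_5 = 1^{−1} = 1 (mod 11).
  v = [1, 2, 2, 5, 1].
Step 2: syndromes of r = [6, 1, 3, 4, 2] (all sums mod 11).
  S_0 = Σ v_i r_i = 1·6 + 2·1 + 2·3 + 5·4 + 1·2 = 36 ≡ 3.
  S_1 = Σ v_i α_i r_i = 1·4·6 + 2·6·1 + 2·8·3 + 5·7·4 + 1·10·2 = 244 ≡ 2.
  α_i^2 mod 11 = [5, 3, 9, 5, 1].
  S_2 = Σ v_i α_i^2 r_i = 1·5·6 + 2·3·1 + 2·9·3 + 5·5·4 + 1·1·2 = 192 ≡ 5.
  S = (3, 2, 5) ≠ 0, so r is not a codeword (an error is present).
Step 3: locate the error. For a single error e at position i, S_ℓ = v_i·e·α_i^ℓ, so α_err = S_1/S_0.
  S_0^{−1} = 3^{−1} = 4 (mod 11), so α_err = 2·4 = 8 ≡ 8 = α_3. Error position i = 3.
  Consistency check: S_2/S_1 = 5·6 = 30 ≡ 8 = α_err ✓ (single-error assumption holds).
Step 4: error magnitude e = S_0/v_3 = S_0·∏_{j≠3}(α_3 − α_j) = 3·6 = 18 ≡ 7 (mod 11).
Step 5: correct position 3: c_3 = r_3 − e = 3 − 7 ≡ 7 (mod 11). Hence c = [6, 1, 7, 4, 2].
  Check: interpolating c through the α_i gives m(x) = 5 + 3·x (degree < 2) with m(α_i) = c_i for every i, so c is indeed a codeword.


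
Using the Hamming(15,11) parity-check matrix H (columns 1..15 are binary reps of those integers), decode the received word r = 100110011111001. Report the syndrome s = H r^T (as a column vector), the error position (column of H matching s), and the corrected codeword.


s = (0, 0, 1, 1)^T, error position = 3, corrected codeword c = 101110011111001

Compute s = H r^T mod 2 one row at a time:
  s_1 = 1 + 1 + 1 + 1 + 1 + 0 + 0 + 1 = 6 ≡ 0 (mod 2).
  s_2 = 1 + 1 + 0 + 0 + 1 + 0 + 0 + 1 = 4 ≡ 0 (mod 2).
  s_3 = 0 + 0 + 0 + 0 + 1 + 1 + 0 + 1 = 3 ≡ 1 (mod 2).
  s_4 = 1 + 0 + 1 + 0 + 1 + 1 + 0 + 1 = 5 ≡ 1 (mod 2).
s = (0, 0, 1, 1)^T — this equals column 3 of H (binary 0011), so error is at position 3.
Correct: flip bit 3 of r = 100110011111001 to get c = 101110011111001.


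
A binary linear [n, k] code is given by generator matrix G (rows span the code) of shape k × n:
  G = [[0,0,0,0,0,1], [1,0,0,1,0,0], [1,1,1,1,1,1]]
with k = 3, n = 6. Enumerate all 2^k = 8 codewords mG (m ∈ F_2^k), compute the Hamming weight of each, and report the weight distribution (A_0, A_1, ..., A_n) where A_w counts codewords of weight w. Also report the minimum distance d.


Weight distribution: A_0 = 1, A_1 = 1, A_2 = 1, A_3 = 2, A_4 = 1, A_5 = 1, A_6 = 1. Minimum distance d = 1.

Enumerate all 2^3 = 8 messages m ∈ F_2^3.
For each, compute codeword c = mG in F_2^6, then tally its weight.
  m = 000 → c = 000000, weight = 0.
  m = 100 → c = 000001, weight = 1.
  m = 010 → c = 100100, weight = 2.
  m = 110 → c = 100101, weight = 3.
  m = 001 → c = 111111, weight = 6.
  m = 101 → c = 111110, weight = 5.
  m = 011 → c = 011011, weight = 4.
  m = 111 → c = 011010, weight = 3.
Tally weights:
  weight 0: 1 codewords.
  weight 1: 1 codewords.
  weight 2: 1 codewords.
  weight 3: 2 codewords.
  weight 4: 1 codewords.
  weight 5: 1 codewords.
  weight 6: 1 codewords.
Minimum distance d = smallest w > 0 with A_w > 0 = 1.
Sanity: Σ A_w = 8 = 2^3 = 8 ✓.


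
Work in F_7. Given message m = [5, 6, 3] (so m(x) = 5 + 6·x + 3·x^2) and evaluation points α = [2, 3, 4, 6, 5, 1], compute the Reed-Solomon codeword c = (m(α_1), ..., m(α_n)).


c = [1, 1, 0, 2, 5, 0]

Message polynomial: m(x) = 5 + 6·x + 3·x^2 (mod 7).
For each evaluation point α_i, compute m(α_i) mod 7:
  α_1 = 2: Horner steps 3 → 5 → 1, so m(2) = 1.
  α_2 = 3: Horner steps 3 → 1 → 1, so m(3) = 1.
  α_3 = 4: Horner steps 3 → 4 → 0, so m(4) = 0.
  α_4 = 6: Horner steps 3 → 3 → 2, so m(6) = 2.
  α_5 = 5: Horner steps 3 → 0 → 5, so m(5) = 5.
  α_6 = 1: Horner steps 3 → 2 → 0, so m(1) = 0.
Codeword c = [1, 1, 0, 2, 5, 0] ∈ F_7^6.


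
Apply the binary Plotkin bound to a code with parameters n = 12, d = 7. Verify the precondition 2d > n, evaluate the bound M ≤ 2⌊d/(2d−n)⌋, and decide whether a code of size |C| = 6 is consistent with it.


Plotkin bound M ≤ 6; given |C| = 6 ≤ bound (satisfied).

Check applicability: 2d = 14, n = 12.
2d − n = 2 > 0, so Plotkin applies.
Compute d/(2d−n) = 7/2 ≈ 3.5000.
⌊d/(2d−n)⌋ = 3.
Plotkin bound: M ≤ 2·3 = 6.
Given |C| = 6, check: satisfied.
This |C| is at the Plotkin bound.


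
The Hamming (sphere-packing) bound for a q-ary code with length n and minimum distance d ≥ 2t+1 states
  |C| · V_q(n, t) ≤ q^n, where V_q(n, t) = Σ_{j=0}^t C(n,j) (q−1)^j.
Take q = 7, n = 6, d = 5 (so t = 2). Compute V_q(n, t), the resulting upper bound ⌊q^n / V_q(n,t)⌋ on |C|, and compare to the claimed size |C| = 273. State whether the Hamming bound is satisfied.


V_q(n, t) = 577, q^n = 117649, Hamming bound = 203, |C| = 273 > bound (violated).

Step 1: Compute V_q(n, t) = Σ_{j=0}^2 C(n, j) (q−1)^j.
  j = 0: C(6,0)·(6)^0 = 1·1 = 1.
  j = 1: C(6,1)·(6)^1 = 6·6 = 36.
  j = 2: C(6,2)·(6)^2 = 15·36 = 540.
  V_q(n, t) = 1 + 36 + 540 = 577.
Step 2: q^n = 7^6 = 117649.
Step 3: Hamming bound ⌊q^n / V_q(n,t)⌋ = ⌊117649/577⌋ = 203.
Step 4: Compare |C| = 273 to 203: violated.
The claimed |C| lies above the Hamming bound, so no 7-ary code of length 6 with d ≥ 5 can have 273 codewords.


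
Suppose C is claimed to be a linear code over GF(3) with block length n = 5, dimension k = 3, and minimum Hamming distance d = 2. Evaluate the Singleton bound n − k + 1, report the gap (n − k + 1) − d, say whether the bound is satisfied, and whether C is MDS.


Singleton RHS = n − k + 1 = 3, slack = 1, bound satisfied, not MDS.

Singleton bound: d ≤ n − k + 1.
Here n = 5, k = 3, so n − k + 1 = 3.
Given d = 2, check d ≤ 3: YES.
Slack = (n − k + 1) − d = 1.
The code is NOT MDS (slack = 1 > 0).
Description: the claimed parameters are [5, 3, 2]_3; such a code would be non-MDS.


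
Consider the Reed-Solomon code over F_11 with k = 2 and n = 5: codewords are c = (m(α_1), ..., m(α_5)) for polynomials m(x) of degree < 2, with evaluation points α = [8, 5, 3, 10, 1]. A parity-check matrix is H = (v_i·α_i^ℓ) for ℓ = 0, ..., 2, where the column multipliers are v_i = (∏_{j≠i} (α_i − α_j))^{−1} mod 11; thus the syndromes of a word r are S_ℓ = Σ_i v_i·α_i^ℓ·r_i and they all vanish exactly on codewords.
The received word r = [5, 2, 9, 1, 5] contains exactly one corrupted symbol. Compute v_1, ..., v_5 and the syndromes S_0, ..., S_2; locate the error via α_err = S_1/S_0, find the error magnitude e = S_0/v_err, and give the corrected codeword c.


S = (3, 2, 5), error at position 1, error magnitude e = 8, c = [8, 2, 9, 1, 5].

Step 1: column multipliers v_i = (∏_{j≠i}(α_i − α_j))^{−1} mod 11.
  i = 1 (α = 8): (8−5)(8−3)(8−10)(8−1) = 3·5·(−2)·7 = −210 ≡ 10, so v_1 = 10^{−1} = 10 (mod 11).
  i = 2 (α = 5): (5−8)(5−3)(5−10)(5−1) = (−3)·2·(−5)·4 = 120 ≡ 10, so v_2 = 10^{−1} = 10 (mod 11).
  i = 3 (α = 3): (3−8)(3−5)(3−10)(3−1) = (−5)·(−2)·(−7)·2 = −140 ≡ 3, so v_3 = 3^{−1} = 4 (mod 11).
  i = 4 (α = 10): (10−8)(10−5)(10−3)(10−1) = 2·5·7·9 = 630 ≡ 3, so v_4 = 3^{−1} = 4 (mod 11).
  i = 5 (α = 1): (1−8)(1−5)(1−3)(1−10) = (−7)·(−4)·(−2)·(−9) = 504 ≡ 9, so v_5 = 9^{−1} = 5 (mod 11).
  v = [10, 10, 4, 4, 5].
Step 2: syndromes of r = [5, 2, 9, 1, 5] (all sums mod 11).
  S_0 = Σ v_i r_i = 10·5 + 10·2 + 4·9 + 4·1 + 5·5 = 135 ≡ 3.
  S_1 = Σ v_i α_i r_i = 10·8·5 + 10·5·2 + 4·3·9 + 4·10·1 + 5·1·5 = 673 ≡ 2.
  α_i^2 mod 11 = [9, 3, 9, 1, 1].
  S_2 = Σ v_i α_i^2 r_i = 10·9·5 + 10·3·2 + 4·9·9 + 4·1·1 + 5·1·5 = 863 ≡ 5.
  S = (3, 2, 5) ≠ 0, so r is not a codeword (an error is present).
Step 3: locate the error. For a single error e at position i, S_ℓ = v_i·e·α_i^ℓ, so α_err = S_1/S_0.
  S_0^{−1} = 3^{−1} = 4 (mod 11), so α_err = 2·4 = 8 ≡ 8 = α_1. Error position i = 1.
  Consistency check: S_2/S_1 = 5·6 = 30 ≡ 8 = α_err ✓ (single-error assumption holds).
Step 4: error magnitude e = S_0/v_1 = S_0·∏_{j≠1}(α_1 − α_j) = 3·10 = 30 ≡ 8 (mod 11).
Step 5: correct position 1: c_1 = r_1 − e = 5 − 8 ≡ 8 (mod 11). Hence c = [8, 2, 9, 1, 5].
  Check: interpolating c through the α_i gives m(x) = 3 + 2·x (degree < 2) with m(α_i) = c_i for every i, so c is indeed a codeword.


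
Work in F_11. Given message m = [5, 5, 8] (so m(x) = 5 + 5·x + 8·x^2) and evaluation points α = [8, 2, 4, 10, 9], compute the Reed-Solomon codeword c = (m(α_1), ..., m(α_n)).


c = [7, 3, 10, 8, 5]

Message polynomial: m(x) = 5 + 5·x + 8·x^2 (mod 11).
For each evaluation point α_i, compute m(α_i) mod 11:
  α_1 = 8: Horner steps 8 → 3 → 7, so m(8) = 7.
  α_2 = 2: Horner steps 8 → 10 → 3, so m(2) = 3.
  α_3 = 4: Horner steps 8 → 4 → 10, so m(4) = 10.
  α_4 = 10: Horner steps 8 → 8 → 8, so m(10) = 8.
  α_5 = 9: Horner steps 8 → 0 → 5, so m(9) = 5.
Codeword c = [7, 3, 10, 8, 5] ∈ F_11^5.


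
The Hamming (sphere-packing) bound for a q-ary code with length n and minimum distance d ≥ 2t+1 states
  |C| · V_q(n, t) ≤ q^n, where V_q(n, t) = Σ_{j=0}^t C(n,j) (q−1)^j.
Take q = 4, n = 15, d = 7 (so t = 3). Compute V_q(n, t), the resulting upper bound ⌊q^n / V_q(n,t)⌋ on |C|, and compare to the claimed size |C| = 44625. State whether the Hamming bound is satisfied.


V_q(n, t) = 13276, q^n = 1073741824, Hamming bound = 80878, |C| = 44625 ≤ bound (satisfied).

Step 1: Compute V_q(n, t) = Σ_{j=0}^3 C(n, j) (q−1)^j.
  j = 0: C(15,0)·(3)^0 = 1·1 = 1.
  j = 1: C(15,1)·(3)^1 = 15·3 = 45.
  j = 2: C(15,2)·(3)^2 = 105·9 = 945.
  j = 3: C(15,3)·(3)^3 = 455·27 = 12285.
  V_q(n, t) = 1 + 45 + 945 + 12285 = 13276.
Step 2: q^n = 4^15 = 1073741824.
Step 3: Hamming bound ⌊q^n / V_q(n,t)⌋ = ⌊1073741824/13276⌋ = 80878.
Step 4: Compare |C| = 44625 to 80878: satisfied.
The claimed |C| lies below the Hamming bound.


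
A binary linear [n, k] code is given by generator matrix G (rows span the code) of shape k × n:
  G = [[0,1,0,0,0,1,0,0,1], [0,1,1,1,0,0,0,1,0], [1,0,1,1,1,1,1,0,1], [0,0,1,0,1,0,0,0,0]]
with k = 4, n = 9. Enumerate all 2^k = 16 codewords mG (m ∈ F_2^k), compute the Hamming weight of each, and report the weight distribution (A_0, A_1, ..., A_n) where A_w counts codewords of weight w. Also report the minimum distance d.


Weight distribution: A_0 = 1, A_2 = 1, A_3 = 1, A_4 = 5, A_5 = 4, A_6 = 1, A_7 = 3. Minimum distance d = 2.

Enumerate all 2^4 = 16 messages m ∈ F_2^4.
For each, compute codeword c = mG in F_2^9, then tally its weight.
  m = 0000 → c = 000000000, weight = 0.
  m = 1000 → c = 010001001, weight = 3.
  m = 0100 → c = 011100010, weight = 4.
  m = 1100 → c = 001101011, weight = 5.
  m = 0010 → c = 101111101, weight = 7.
  m = 1010 → c = 111110100, weight = 6.
  m = 0110 → c = 110011111, weight = 7.
  m = 1110 → c = 100010110, weight = 4.
  m = 0001 → c = 001010000, weight = 2.
  m = 1001 → c = 011011001, weight = 5.
  m = 0101 → c = 010110010, weight = 4.
  m = 1101 → c = 000111011, weight = 5.
  m = 0011 → c = 100101101, weight = 5.
  m = 1011 → c = 110100100, weight = 4.
  m = 0111 → c = 111001111, weight = 7.
  m = 1111 → c = 101000110, weight = 4.
Tally weights:
  weight 0: 1 codewords.
  weight 2: 1 codewords.
  weight 3: 1 codewords.
  weight 4: 5 codewords.
  weight 5: 4 codewords.
  weight 6: 1 codewords.
  weight 7: 3 codewords.
Minimum distance d = smallest w > 0 with A_w > 0 = 2.
Sanity: Σ A_w = 16 = 2^4 = 16 ✓.


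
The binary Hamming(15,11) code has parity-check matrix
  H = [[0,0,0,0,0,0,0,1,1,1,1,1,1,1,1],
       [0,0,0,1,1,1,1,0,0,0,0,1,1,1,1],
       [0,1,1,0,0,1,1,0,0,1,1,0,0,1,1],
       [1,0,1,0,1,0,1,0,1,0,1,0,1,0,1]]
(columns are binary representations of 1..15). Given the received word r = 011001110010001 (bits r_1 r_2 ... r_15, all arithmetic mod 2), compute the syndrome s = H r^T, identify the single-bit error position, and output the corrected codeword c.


s = (1, 1, 0, 0)^T, error position = 12, corrected codeword c = 011001110011001

Compute s = H r^T mod 2 one row at a time:
  s_1 = 1 + 0 + 0 + 1 + 0 + 0 + 0 + 1 = 3 ≡ 1 (mod 2).
  s_2 = 0 + 0 + 1 + 1 + 0 + 0 + 0 + 1 = 3 ≡ 1 (mod 2).
  s_3 = 1 + 1 + 1 + 1 + 0 + 1 + 0 + 1 = 6 ≡ 0 (mod 2).
  s_4 = 0 + 1 + 0 + 1 + 0 + 1 + 0 + 1 = 4 ≡ 0 (mod 2).
s = (1, 1, 0, 0)^T — this equals column 12 of H (binary 1100), so error is at position 12.
Correct: flip bit 12 of r = 011001110010001 to get c = 011001110011001.


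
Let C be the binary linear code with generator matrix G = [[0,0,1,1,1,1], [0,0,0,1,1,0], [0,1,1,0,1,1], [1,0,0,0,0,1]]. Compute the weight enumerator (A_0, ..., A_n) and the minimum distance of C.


Weight distribution: A_0 = 1, A_2 = 6, A_4 = 9. Minimum distance d = 2.

Enumerate all 2^4 = 16 messages m ∈ F_2^4.
For each, compute codeword c = mG in F_2^6, then tally its weight.
  m = 0000 → c = 000000, weight = 0.
  m = 1000 → c = 001111, weight = 4.
  m = 0100 → c = 000110, weight = 2.
  m = 1100 → c = 001001, weight = 2.
  m = 0010 → c = 011011, weight = 4.
  m = 1010 → c = 010100, weight = 2.
  m = 0110 → c = 011101, weight = 4.
  m = 1110 → c = 010010, weight = 2.
  m = 0001 → c = 100001, weight = 2.
  m = 1001 → c = 101110, weight = 4.
  m = 0101 → c = 100111, weight = 4.
  m = 1101 → c = 101000, weight = 2.
  m = 0011 → c = 111010, weight = 4.
  m = 1011 → c = 110101, weight = 4.
  m = 0111 → c = 111100, weight = 4.
  m = 1111 → c = 110011, weight = 4.
Tally weights:
  weight 0: 1 codewords.
  weight 2: 6 codewords.
  weight 4: 9 codewords.
Minimum distance d = smallest w > 0 with A_w > 0 = 2.
Sanity: Σ A_w = 16 = 2^4 = 16 ✓.


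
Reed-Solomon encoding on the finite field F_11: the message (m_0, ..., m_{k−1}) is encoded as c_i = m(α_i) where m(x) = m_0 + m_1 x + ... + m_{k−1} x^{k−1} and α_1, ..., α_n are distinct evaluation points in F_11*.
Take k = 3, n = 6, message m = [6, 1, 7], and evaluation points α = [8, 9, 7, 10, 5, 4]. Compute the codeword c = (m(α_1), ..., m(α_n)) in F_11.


c = [0, 10, 4, 1, 10, 1]

Message polynomial: m(x) = 6 + 1·x + 7·x^2 (mod 11).
For each evaluation point α_i, compute m(α_i) mod 11:
  α_1 = 8: Horner steps 7 → 2 → 0, so m(8) = 0.
  α_2 = 9: Horner steps 7 → 9 → 10, so m(9) = 10.
  α_3 = 7: Horner steps 7 → 6 → 4, so m(7) = 4.
  α_4 = 10: Horner steps 7 → 5 → 1, so m(10) = 1.
  α_5 = 5: Horner steps 7 → 3 → 10, so m(5) = 10.
  α_6 = 4: Horner steps 7 → 7 → 1, so m(4) = 1.
Codeword c = [0, 10, 4, 1, 10, 1] ∈ F_11^6.


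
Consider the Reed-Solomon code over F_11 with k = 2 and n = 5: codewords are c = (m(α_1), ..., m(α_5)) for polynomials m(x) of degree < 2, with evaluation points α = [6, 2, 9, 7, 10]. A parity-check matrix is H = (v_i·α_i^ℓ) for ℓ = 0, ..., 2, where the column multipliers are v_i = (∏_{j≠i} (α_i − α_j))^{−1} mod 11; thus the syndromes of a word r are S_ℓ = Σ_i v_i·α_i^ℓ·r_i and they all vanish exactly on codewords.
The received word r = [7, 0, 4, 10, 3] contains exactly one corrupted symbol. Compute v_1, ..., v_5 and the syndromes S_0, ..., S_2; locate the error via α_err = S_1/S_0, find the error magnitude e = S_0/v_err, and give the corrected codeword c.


S = (6, 9, 8), error at position 4, error magnitude e = 4, c = [7, 0, 4, 6, 3].

Step 1: column multipliers v_i = (∏_{j≠i}(α_i − α_j))^{−1} mod 11.
  i = 1 (α = 6): (6−2)(6−9)(6−7)(6−10) = 4·(−3)·(−1)·(−4) = −48 ≡ 7, so v_1 = 7^{−1} = 8 (mod 11).
  i = 2 (α = 2): (2−6)(2−9)(2−7)(2−10) = (−4)·(−7)·(−5)·(−8) = 1120 ≡ 9, so v_2 = 9^{−1} = 5 (mod 11).
  i = 3 (α = 9): (9−6)(9−2)(9−7)(9−10) = 3·7·2·(−1) = −42 ≡ 2, so v_3 = 2^{−1} = 6 (mod 11).
  i = 4 (α = 7): (7−6)(7−2)(7−9)(7−10) = 1·5·(−2)·(−3) = 30 ≡ 8, so v_4 = 8^{−1} = 7 (mod 11).
  i = 5 (α = 10): (10−6)(10−2)(10−9)(10−7) = 4·8·1·3 = 96 ≡ 8, so v_5 = 8^{−1} = 7 (mod 11).
  v = [8, 5, 6, 7, 7].
Step 2: syndromes of r = [7, 0, 4, 10, 3] (all sums mod 11).
  S_0 = Σ v_i r_i = 8·7 + 5·0 + 6·4 + 7·10 + 7·3 = 171 ≡ 6.
  S_1 = Σ v_i α_i r_i = 8·6·7 + 5·2·0 + 6·9·4 + 7·7·10 + 7·10·3 = 1252 ≡ 9.
  α_i^2 mod 11 = [3, 4, 4, 5, 1].
  S_2 = Σ v_i α_i^2 r_i = 8·3·7 + 5·4·0 + 6·4·4 + 7·5·10 + 7·1·3 = 635 ≡ 8.
  S = (6, 9, 8) ≠ 0, so r is not a codeword (an error is present).
Step 3: locate the error. For a single error e at position i, S_ℓ = v_i·e·α_i^ℓ, so α_err = S_1/S_0.
  S_0^{−1} = 6^{−1} = 2 (mod 11), so α_err = 9·2 = 18 ≡ 7 = α_4. Error position i = 4.
  Consistency check: S_2/S_1 = 8·5 = 40 ≡ 7 = α_err ✓ (single-error assumption holds).
Step 4: error magnitude e = S_0/v_4 = S_0·∏_{j≠4}(α_4 − α_j) = 6·8 = 48 ≡ 4 (mod 11).
Step 5: correct position 4: c_4 = r_4 − e = 10 − 4 ≡ 6 (mod 11). Hence c = [7, 0, 4, 6, 3].
  Check: interpolating c through the α_i gives m(x) = 2 + 10·x (degree < 2) with m(α_i) = c_i for every i, so c is indeed a codeword.
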